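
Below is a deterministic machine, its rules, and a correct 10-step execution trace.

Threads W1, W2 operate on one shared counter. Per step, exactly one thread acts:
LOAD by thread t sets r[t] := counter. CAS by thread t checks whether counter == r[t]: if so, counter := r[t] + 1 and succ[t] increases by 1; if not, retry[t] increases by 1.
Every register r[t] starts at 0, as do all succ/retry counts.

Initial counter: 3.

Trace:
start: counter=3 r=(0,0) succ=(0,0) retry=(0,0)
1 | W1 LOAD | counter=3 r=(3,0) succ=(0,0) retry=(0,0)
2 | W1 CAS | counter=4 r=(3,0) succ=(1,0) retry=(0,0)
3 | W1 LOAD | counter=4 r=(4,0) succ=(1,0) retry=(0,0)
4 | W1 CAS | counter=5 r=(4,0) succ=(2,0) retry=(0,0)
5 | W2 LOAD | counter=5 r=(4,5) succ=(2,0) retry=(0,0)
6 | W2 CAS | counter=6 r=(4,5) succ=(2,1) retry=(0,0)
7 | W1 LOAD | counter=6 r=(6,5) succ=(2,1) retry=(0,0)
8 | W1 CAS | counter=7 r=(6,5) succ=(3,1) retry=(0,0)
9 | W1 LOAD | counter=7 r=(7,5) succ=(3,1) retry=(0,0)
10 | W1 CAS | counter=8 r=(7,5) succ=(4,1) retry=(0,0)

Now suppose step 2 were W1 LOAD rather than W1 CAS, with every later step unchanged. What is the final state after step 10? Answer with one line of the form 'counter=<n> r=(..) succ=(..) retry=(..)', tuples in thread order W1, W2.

(re-executing from step 2 with the substitution; state before step 2: counter=3 r=(3,0) succ=(0,0) retry=(0,0))
2 | W1 LOAD | counter=3 r=(3,0) succ=(0,0) retry=(0,0)
3 | W1 LOAD | counter=3 r=(3,0) succ=(0,0) retry=(0,0)
4 | W1 CAS | counter=4 r=(3,0) succ=(1,0) retry=(0,0)
5 | W2 LOAD | counter=4 r=(3,4) succ=(1,0) retry=(0,0)
6 | W2 CAS | counter=5 r=(3,4) succ=(1,1) retry=(0,0)
7 | W1 LOAD | counter=5 r=(5,4) succ=(1,1) retry=(0,0)
8 | W1 CAS | counter=6 r=(5,4) succ=(2,1) retry=(0,0)
9 | W1 LOAD | counter=6 r=(6,4) succ=(2,1) retry=(0,0)
10 | W1 CAS | counter=7 r=(6,4) succ=(3,1) retry=(0,0)

counter=7 r=(6,4) succ=(3,1) retry=(0,0)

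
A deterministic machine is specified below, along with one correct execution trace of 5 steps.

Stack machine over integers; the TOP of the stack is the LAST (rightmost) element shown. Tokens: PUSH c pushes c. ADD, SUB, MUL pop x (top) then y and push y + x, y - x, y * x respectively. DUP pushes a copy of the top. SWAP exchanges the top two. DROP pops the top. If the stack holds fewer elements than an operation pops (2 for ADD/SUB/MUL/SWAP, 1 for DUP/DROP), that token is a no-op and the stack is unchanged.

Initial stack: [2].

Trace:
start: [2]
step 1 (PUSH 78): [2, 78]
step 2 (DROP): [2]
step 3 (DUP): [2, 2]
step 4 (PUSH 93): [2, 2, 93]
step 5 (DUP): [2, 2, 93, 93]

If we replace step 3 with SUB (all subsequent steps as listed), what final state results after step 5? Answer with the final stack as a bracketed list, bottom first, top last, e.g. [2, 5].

(re-executing from step 3 with the substitution; state before step 3: [2])
step 3 (SUB): [2]
step 4 (PUSH 93): [2, 93]
step 5 (DUP): [2, 93, 93]

[2, 93, 93]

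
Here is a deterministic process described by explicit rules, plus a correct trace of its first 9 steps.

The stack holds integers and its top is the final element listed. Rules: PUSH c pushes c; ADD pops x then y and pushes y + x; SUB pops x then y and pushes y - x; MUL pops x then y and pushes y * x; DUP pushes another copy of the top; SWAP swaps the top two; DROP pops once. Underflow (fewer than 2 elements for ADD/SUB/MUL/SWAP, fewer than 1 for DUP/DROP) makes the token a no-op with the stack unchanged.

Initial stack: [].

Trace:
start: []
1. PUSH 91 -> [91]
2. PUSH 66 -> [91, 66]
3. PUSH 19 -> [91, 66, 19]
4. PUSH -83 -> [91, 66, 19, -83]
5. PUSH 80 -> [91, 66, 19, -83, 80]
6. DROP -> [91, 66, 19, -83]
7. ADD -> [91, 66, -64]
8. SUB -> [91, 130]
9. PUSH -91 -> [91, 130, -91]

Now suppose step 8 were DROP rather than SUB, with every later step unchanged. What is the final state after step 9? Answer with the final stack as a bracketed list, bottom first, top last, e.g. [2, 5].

(re-executing from step 8 with the substitution; state before step 8: [91, 66, -64])
8. DROP -> [91, 66]
9. PUSH -91 -> [91, 66, -91]

[91, 66, -91]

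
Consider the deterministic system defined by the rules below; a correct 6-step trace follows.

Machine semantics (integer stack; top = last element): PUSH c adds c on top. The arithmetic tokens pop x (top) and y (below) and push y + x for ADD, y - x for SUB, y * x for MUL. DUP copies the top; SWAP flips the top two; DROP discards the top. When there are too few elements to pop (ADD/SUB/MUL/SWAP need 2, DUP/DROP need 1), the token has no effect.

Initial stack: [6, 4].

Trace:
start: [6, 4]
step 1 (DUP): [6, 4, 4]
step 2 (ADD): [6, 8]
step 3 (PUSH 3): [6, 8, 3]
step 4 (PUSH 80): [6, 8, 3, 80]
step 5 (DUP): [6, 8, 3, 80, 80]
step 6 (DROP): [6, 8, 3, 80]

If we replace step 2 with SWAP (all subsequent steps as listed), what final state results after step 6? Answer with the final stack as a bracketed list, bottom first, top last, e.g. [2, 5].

(re-executing from step 2 with the substitution; state before step 2: [6, 4, 4])
step 2 (SWAP): [6, 4, 4]
step 3 (PUSH 3): [6, 4, 4, 3]
step 4 (PUSH 80): [6, 4, 4, 3, 80]
step 5 (DUP): [6, 4, 4, 3, 80, 80]
step 6 (DROP): [6, 4, 4, 3, 80]

[6, 4, 4, 3, 80]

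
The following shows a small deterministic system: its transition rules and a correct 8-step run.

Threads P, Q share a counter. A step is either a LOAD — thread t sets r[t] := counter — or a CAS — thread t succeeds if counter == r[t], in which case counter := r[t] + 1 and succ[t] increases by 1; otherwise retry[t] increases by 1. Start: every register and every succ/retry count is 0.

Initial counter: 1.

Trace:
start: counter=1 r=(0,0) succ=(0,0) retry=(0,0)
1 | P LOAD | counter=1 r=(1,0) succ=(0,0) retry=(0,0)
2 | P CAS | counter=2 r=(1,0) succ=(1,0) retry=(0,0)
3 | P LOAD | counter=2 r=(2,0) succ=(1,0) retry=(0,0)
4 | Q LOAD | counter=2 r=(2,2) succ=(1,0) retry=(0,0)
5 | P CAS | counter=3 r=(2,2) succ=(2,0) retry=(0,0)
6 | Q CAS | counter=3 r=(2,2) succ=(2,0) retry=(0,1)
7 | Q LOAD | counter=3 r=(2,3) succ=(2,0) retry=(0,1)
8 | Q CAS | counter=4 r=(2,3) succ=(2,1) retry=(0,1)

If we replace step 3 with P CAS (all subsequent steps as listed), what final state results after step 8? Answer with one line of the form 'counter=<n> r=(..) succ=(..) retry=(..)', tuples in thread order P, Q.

(re-executing from step 3 with the substitution; state before step 3: counter=2 r=(1,0) succ=(1,0) retry=(0,0))
3 | P CAS | counter=2 r=(1,0) succ=(1,0) retry=(1,0)
4 | Q LOAD | counter=2 r=(1,2) succ=(1,0) retry=(1,0)
5 | P CAS | counter=2 r=(1,2) succ=(1,0) retry=(2,0)
6 | Q CAS | counter=3 r=(1,2) succ=(1,1) retry=(2,0)
7 | Q LOAD | counter=3 r=(1,3) succ=(1,1) retry=(2,0)
8 | Q CAS | counter=4 r=(1,3) succ=(1,2) retry=(2,0)

counter=4 r=(1,3) succ=(1,2) retry=(2,0)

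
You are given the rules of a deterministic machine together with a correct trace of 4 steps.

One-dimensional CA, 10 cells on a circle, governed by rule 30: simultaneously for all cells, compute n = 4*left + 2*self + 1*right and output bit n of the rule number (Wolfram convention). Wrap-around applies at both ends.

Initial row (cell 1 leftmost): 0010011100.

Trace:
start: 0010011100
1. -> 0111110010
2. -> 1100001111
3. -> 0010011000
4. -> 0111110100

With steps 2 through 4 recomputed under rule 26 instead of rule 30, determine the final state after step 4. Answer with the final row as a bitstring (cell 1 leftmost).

(re-executing steps 2..4 under rule 26; state before step 2: 0111110010)
2. -> 1100001101
3. -> 0010011001
4. -> 1101110110

1101110110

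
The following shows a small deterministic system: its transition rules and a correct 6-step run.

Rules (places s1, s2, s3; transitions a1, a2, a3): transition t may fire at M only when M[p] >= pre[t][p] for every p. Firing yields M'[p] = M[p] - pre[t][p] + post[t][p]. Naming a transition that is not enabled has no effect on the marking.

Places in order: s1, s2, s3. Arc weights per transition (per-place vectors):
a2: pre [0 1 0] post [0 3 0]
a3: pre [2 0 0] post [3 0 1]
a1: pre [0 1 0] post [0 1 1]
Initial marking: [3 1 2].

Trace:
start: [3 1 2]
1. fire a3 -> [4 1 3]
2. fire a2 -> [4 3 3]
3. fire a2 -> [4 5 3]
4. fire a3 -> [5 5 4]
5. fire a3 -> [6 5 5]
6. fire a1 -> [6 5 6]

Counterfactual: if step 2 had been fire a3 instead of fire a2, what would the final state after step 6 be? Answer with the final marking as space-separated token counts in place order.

(re-executing from step 2 with the substitution; state before step 2: [4 1 3])
2. fire a3 -> [5 1 4]
3. fire a2 -> [5 3 4]
4. fire a3 -> [6 3 5]
5. fire a3 -> [7 3 6]
6. fire a1 -> [7 3 7]

7 3 7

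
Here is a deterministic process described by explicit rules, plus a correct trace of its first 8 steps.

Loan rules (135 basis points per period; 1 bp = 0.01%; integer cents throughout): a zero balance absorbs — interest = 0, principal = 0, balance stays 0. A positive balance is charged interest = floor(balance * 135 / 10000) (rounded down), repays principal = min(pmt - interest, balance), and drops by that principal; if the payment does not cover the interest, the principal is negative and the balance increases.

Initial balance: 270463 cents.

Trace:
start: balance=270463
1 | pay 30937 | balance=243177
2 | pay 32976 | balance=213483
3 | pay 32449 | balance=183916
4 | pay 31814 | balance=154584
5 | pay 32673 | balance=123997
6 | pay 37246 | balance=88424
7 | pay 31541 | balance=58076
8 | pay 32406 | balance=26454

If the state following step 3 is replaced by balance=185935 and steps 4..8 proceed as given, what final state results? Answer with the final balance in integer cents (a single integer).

state after step 3 := balance=185935
4 | pay 31814 | balance=156631
5 | pay 32673 | balance=126072
6 | pay 37246 | balance=90527
7 | pay 31541 | balance=60208
8 | pay 32406 | balance=28614

28614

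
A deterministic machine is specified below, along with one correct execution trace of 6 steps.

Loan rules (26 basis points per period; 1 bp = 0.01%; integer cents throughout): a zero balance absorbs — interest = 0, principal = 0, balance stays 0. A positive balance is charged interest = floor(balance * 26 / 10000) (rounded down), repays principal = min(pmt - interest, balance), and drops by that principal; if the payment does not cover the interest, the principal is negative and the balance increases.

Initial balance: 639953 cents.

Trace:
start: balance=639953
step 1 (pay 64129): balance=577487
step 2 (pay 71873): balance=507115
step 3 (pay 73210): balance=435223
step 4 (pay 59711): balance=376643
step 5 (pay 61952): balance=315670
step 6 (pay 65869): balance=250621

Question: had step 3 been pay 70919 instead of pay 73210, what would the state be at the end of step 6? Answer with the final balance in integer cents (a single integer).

(re-executing from step 3 with the substitution; state before step 3: balance=507115)
step 3 (pay 70919): balance=437514
step 4 (pay 59711): balance=378940
step 5 (pay 61952): balance=317973
step 6 (pay 65869): balance=252930

252930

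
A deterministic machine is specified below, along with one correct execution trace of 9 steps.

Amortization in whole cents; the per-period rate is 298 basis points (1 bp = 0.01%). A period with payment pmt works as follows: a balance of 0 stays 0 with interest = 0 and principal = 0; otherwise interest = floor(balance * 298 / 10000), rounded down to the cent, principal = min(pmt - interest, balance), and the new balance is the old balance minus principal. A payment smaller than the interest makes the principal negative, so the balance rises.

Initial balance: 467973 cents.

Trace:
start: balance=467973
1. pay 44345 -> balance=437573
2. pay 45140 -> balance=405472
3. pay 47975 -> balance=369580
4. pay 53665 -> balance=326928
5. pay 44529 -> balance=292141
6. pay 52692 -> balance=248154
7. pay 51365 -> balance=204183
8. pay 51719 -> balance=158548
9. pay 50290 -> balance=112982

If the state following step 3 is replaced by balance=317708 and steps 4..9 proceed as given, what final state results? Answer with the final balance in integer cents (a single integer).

51117

state after step 3 := balance=317708
4. pay 53665 -> balance=273510
5. pay 44529 -> balance=237131
6. pay 52692 -> balance=191505
7. pay 51365 -> balance=145846
8. pay 51719 -> balance=98473
9. pay 50290 -> balance=51117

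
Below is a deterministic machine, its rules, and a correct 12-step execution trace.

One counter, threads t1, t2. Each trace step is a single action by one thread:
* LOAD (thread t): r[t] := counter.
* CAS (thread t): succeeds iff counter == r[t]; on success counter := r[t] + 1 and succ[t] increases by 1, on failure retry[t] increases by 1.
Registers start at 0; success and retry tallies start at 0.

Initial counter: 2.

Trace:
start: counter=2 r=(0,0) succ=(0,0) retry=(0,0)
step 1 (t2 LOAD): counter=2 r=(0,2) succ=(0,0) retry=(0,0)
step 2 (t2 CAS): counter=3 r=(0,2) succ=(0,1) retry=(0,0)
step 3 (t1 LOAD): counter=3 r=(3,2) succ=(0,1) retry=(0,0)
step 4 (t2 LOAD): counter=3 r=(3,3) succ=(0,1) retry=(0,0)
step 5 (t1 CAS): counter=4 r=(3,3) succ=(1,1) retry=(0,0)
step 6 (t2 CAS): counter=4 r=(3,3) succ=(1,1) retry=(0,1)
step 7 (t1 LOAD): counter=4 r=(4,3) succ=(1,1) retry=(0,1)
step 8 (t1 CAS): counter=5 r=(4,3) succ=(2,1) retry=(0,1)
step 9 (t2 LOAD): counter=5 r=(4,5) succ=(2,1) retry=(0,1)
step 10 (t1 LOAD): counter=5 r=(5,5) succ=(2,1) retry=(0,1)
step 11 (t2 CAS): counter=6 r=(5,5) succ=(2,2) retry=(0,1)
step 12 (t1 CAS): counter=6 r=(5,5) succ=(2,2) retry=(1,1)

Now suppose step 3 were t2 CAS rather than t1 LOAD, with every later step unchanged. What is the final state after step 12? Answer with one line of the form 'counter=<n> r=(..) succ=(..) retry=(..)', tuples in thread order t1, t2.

counter=6 r=(5,5) succ=(1,3) retry=(2,1)

(re-executing from step 3 with the substitution; state before step 3: counter=3 r=(0,2) succ=(0,1) retry=(0,0))
step 3 (t2 CAS): counter=3 r=(0,2) succ=(0,1) retry=(0,1)
step 4 (t2 LOAD): counter=3 r=(0,3) succ=(0,1) retry=(0,1)
step 5 (t1 CAS): counter=3 r=(0,3) succ=(0,1) retry=(1,1)
step 6 (t2 CAS): counter=4 r=(0,3) succ=(0,2) retry=(1,1)
step 7 (t1 LOAD): counter=4 r=(4,3) succ=(0,2) retry=(1,1)
step 8 (t1 CAS): counter=5 r=(4,3) succ=(1,2) retry=(1,1)
step 9 (t2 LOAD): counter=5 r=(4,5) succ=(1,2) retry=(1,1)
step 10 (t1 LOAD): counter=5 r=(5,5) succ=(1,2) retry=(1,1)
step 11 (t2 CAS): counter=6 r=(5,5) succ=(1,3) retry=(1,1)
step 12 (t1 CAS): counter=6 r=(5,5) succ=(1,3) retry=(2,1)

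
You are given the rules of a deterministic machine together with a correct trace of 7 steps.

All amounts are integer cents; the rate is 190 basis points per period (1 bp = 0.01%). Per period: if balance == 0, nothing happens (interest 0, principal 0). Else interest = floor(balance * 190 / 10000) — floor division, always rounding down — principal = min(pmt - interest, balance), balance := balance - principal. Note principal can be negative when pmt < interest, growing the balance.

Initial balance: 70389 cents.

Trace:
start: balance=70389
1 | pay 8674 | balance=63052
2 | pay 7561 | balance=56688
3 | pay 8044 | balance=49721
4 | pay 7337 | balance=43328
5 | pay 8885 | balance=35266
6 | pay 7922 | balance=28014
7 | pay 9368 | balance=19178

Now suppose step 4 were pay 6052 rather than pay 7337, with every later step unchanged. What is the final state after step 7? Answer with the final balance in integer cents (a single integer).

(re-executing from step 4 with the substitution; state before step 4: balance=49721)
4 | pay 6052 | balance=44613
5 | pay 8885 | balance=36575
6 | pay 7922 | balance=29347
7 | pay 9368 | balance=20536

20536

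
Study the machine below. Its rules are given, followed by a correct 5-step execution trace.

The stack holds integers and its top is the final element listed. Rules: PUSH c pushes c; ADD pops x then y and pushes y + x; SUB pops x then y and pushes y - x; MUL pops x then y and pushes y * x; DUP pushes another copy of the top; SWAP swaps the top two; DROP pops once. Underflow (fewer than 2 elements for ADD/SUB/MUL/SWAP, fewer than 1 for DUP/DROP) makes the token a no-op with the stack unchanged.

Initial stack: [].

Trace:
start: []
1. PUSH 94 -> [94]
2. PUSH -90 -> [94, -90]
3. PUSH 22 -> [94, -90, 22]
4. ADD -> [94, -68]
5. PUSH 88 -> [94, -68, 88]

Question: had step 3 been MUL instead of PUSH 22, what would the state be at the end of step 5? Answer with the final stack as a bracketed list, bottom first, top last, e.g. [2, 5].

(re-executing from step 3 with the substitution; state before step 3: [94, -90])
3. MUL -> [-8460]
4. ADD -> [-8460]
5. PUSH 88 -> [-8460, 88]

[-8460, 88]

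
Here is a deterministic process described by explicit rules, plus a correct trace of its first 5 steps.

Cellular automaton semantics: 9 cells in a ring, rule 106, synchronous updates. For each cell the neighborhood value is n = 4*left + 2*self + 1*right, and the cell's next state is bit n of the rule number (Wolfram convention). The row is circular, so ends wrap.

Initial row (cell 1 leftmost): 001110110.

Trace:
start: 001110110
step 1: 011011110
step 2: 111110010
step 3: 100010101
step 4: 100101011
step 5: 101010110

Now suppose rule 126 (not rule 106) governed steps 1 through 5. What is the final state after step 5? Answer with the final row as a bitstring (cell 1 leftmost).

111100000

(re-executing steps 1..5 under rule 126; state before step 1: 001110110)
step 1: 011011111
step 2: 111110001
step 3: 000011011
step 4: 100111111
step 5: 111100000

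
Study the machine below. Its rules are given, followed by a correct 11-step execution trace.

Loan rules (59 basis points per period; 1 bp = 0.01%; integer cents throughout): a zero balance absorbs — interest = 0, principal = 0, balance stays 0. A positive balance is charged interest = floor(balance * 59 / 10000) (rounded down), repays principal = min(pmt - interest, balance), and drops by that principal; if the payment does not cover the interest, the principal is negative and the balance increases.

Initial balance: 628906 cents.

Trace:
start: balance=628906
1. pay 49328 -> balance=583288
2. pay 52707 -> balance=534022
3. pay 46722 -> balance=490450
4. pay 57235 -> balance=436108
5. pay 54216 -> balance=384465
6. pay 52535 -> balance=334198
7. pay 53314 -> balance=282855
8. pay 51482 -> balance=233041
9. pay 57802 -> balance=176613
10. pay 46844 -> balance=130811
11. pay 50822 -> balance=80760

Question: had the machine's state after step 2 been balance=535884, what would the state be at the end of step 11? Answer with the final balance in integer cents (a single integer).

82725

state after step 2 := balance=535884
3. pay 46722 -> balance=492323
4. pay 57235 -> balance=437992
5. pay 54216 -> balance=386360
6. pay 52535 -> balance=336104
7. pay 53314 -> balance=284773
8. pay 51482 -> balance=234971
9. pay 57802 -> balance=178555
10. pay 46844 -> balance=132764
11. pay 50822 -> balance=82725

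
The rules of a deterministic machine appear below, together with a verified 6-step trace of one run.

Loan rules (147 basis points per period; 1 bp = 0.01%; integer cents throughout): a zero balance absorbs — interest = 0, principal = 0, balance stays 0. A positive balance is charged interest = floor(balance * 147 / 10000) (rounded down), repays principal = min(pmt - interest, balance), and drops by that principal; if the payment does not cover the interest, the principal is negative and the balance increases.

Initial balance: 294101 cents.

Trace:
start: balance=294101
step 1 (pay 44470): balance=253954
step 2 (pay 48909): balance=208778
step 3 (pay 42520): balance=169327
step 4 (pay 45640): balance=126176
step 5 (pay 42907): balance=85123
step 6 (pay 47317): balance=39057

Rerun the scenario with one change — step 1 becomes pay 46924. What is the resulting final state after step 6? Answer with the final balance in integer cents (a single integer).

(re-executing from step 1 with the substitution; state before step 1: balance=294101)
step 1 (pay 46924): balance=251500
step 2 (pay 48909): balance=206288
step 3 (pay 42520): balance=166800
step 4 (pay 45640): balance=123611
step 5 (pay 42907): balance=82521
step 6 (pay 47317): balance=36417

36417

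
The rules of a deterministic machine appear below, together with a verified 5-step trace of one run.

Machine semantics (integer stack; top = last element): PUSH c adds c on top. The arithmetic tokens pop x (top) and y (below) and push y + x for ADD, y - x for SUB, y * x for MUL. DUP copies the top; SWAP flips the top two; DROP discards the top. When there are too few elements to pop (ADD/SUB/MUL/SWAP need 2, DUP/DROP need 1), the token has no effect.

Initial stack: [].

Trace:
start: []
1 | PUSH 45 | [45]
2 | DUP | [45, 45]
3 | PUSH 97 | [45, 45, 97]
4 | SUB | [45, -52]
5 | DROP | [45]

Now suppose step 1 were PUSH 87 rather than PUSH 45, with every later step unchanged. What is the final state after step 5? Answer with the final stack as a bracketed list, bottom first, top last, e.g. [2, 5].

[87]

(re-executing from step 1 with the substitution; state before step 1: [])
1 | PUSH 87 | [87]
2 | DUP | [87, 87]
3 | PUSH 97 | [87, 87, 97]
4 | SUB | [87, -10]
5 | DROP | [87]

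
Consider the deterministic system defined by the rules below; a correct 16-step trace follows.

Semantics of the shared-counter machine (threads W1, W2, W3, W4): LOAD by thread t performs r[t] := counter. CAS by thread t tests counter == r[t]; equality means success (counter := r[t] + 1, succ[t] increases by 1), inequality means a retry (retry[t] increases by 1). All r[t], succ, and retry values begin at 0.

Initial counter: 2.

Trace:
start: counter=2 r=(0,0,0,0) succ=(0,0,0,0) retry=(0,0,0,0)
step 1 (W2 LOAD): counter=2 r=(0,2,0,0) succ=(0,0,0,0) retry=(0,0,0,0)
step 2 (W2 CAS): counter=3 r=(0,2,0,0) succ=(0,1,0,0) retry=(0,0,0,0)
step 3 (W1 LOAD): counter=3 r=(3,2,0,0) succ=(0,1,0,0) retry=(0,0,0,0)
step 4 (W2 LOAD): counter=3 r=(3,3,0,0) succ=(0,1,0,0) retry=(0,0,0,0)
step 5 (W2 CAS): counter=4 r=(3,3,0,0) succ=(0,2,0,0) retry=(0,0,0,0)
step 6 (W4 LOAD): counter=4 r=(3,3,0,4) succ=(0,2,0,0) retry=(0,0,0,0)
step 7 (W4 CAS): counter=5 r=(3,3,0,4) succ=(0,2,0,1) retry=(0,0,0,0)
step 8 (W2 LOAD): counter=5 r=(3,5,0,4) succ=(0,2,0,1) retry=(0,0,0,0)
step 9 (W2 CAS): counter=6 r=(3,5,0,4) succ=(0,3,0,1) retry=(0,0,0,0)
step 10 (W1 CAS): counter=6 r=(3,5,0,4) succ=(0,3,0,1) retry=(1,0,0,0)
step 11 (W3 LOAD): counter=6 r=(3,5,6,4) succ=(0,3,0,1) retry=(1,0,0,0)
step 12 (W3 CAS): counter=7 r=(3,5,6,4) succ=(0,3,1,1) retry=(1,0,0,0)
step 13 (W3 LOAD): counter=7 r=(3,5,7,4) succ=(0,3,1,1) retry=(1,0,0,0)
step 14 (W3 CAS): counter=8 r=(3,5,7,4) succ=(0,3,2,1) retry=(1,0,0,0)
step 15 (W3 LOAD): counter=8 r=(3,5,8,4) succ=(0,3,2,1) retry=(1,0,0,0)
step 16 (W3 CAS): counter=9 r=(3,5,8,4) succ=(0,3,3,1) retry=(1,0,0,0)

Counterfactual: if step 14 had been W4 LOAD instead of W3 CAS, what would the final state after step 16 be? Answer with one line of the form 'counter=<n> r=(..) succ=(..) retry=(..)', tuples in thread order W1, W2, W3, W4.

counter=8 r=(3,5,7,7) succ=(0,3,2,1) retry=(1,0,0,0)

(re-executing from step 14 with the substitution; state before step 14: counter=7 r=(3,5,7,4) succ=(0,3,1,1) retry=(1,0,0,0))
step 14 (W4 LOAD): counter=7 r=(3,5,7,7) succ=(0,3,1,1) retry=(1,0,0,0)
step 15 (W3 LOAD): counter=7 r=(3,5,7,7) succ=(0,3,1,1) retry=(1,0,0,0)
step 16 (W3 CAS): counter=8 r=(3,5,7,7) succ=(0,3,2,1) retry=(1,0,0,0)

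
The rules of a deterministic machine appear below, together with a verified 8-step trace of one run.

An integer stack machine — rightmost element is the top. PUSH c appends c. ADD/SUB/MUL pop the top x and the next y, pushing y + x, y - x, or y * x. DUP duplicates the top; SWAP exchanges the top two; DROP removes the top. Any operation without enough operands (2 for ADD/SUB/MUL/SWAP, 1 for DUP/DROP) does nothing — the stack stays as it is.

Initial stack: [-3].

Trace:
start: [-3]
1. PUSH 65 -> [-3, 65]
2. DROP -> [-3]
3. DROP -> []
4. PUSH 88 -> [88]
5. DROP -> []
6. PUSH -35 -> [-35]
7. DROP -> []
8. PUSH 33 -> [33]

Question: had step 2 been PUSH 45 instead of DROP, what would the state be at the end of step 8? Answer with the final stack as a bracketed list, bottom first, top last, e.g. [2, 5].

(re-executing from step 2 with the substitution; state before step 2: [-3, 65])
2. PUSH 45 -> [-3, 65, 45]
3. DROP -> [-3, 65]
4. PUSH 88 -> [-3, 65, 88]
5. DROP -> [-3, 65]
6. PUSH -35 -> [-3, 65, -35]
7. DROP -> [-3, 65]
8. PUSH 33 -> [-3, 65, 33]

[-3, 65, 33]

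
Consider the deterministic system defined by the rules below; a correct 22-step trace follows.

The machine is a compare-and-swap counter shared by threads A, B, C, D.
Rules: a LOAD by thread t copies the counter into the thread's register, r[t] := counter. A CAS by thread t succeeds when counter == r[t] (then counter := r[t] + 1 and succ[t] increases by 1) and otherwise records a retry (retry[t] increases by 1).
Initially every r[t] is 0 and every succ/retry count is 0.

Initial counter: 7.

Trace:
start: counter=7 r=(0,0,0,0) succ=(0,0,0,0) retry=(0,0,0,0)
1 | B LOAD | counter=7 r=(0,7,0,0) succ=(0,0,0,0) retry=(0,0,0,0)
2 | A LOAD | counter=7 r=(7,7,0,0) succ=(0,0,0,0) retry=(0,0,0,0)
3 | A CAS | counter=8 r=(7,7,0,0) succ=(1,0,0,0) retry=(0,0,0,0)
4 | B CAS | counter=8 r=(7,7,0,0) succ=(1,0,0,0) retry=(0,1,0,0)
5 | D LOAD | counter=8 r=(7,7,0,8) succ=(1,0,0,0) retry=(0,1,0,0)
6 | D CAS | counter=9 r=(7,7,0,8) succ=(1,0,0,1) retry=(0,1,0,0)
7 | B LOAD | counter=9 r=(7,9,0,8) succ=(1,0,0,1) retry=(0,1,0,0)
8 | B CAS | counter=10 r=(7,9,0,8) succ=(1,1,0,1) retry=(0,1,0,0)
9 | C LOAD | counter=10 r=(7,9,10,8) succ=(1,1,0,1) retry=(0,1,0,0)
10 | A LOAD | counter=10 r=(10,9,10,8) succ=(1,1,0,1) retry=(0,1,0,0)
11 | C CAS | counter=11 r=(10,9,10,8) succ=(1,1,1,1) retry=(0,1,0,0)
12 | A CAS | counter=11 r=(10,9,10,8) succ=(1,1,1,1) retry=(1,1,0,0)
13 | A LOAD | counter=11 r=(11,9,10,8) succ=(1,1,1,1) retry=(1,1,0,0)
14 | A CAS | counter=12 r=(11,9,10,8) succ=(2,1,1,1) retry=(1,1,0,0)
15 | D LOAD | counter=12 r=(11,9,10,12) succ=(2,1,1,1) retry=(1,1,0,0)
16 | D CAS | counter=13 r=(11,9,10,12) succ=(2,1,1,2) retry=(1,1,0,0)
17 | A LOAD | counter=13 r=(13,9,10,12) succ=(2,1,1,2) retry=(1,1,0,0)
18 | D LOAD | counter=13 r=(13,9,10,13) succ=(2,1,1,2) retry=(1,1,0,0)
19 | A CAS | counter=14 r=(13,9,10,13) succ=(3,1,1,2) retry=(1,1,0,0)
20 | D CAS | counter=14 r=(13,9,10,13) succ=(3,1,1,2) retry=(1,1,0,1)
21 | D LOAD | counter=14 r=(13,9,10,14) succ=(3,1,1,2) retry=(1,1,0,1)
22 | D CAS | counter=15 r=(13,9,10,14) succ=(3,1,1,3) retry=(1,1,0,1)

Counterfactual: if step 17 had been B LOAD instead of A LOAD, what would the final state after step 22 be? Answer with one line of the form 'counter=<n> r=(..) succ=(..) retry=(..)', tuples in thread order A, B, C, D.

counter=15 r=(11,13,10,14) succ=(2,1,1,4) retry=(2,1,0,0)

(re-executing from step 17 with the substitution; state before step 17: counter=13 r=(11,9,10,12) succ=(2,1,1,2) retry=(1,1,0,0))
17 | B LOAD | counter=13 r=(11,13,10,12) succ=(2,1,1,2) retry=(1,1,0,0)
18 | D LOAD | counter=13 r=(11,13,10,13) succ=(2,1,1,2) retry=(1,1,0,0)
19 | A CAS | counter=13 r=(11,13,10,13) succ=(2,1,1,2) retry=(2,1,0,0)
20 | D CAS | counter=14 r=(11,13,10,13) succ=(2,1,1,3) retry=(2,1,0,0)
21 | D LOAD | counter=14 r=(11,13,10,14) succ=(2,1,1,3) retry=(2,1,0,0)
22 | D CAS | counter=15 r=(11,13,10,14) succ=(2,1,1,4) retry=(2,1,0,0)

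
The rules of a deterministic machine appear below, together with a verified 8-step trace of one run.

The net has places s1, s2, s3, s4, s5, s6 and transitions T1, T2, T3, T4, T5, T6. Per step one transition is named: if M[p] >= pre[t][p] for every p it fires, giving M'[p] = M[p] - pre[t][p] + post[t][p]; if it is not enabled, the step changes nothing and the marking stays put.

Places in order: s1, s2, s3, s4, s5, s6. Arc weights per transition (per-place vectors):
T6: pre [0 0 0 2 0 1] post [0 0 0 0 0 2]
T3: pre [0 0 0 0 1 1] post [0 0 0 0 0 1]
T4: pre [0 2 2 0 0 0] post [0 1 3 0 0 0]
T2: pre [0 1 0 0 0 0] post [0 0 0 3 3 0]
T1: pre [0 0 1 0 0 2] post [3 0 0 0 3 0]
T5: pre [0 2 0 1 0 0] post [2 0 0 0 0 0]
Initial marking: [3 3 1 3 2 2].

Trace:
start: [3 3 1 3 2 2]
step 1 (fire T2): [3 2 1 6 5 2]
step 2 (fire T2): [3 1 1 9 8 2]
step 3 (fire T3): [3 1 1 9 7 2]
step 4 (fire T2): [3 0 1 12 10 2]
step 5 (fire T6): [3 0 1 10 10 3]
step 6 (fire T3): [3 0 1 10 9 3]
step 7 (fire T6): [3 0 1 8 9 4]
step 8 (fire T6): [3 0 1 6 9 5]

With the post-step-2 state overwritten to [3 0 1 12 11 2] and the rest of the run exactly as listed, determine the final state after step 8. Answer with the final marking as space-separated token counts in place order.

3 0 1 6 9 5

state after step 2 := [3 0 1 12 11 2]
step 3 (fire T3): [3 0 1 12 10 2]
step 4 (fire T2): [3 0 1 12 10 2]
step 5 (fire T6): [3 0 1 10 10 3]
step 6 (fire T3): [3 0 1 10 9 3]
step 7 (fire T6): [3 0 1 8 9 4]
step 8 (fire T6): [3 0 1 6 9 5]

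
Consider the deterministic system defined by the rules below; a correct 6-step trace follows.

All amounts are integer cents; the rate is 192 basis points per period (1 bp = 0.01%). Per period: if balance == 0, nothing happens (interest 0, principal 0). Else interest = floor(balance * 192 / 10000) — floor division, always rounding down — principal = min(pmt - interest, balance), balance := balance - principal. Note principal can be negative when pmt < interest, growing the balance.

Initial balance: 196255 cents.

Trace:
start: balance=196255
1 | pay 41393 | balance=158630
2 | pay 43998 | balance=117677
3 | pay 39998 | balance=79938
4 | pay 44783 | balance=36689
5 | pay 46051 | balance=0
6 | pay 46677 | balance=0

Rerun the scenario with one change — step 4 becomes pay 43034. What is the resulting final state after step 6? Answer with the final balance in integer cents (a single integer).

(re-executing from step 4 with the substitution; state before step 4: balance=79938)
4 | pay 43034 | balance=38438
5 | pay 46051 | balance=0
6 | pay 46677 | balance=0

0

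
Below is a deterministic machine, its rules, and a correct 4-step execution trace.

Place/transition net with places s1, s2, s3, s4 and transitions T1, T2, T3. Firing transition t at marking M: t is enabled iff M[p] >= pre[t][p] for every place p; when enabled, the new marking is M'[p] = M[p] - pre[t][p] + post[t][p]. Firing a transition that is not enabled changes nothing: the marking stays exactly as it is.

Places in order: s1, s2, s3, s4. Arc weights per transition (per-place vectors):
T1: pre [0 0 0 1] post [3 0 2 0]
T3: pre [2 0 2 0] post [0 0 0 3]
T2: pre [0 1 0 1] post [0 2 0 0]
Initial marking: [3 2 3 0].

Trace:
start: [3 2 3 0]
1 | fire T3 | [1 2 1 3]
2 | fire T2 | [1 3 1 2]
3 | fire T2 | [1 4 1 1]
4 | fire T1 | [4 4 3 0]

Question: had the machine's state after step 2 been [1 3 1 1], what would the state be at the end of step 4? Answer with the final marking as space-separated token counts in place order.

1 4 1 0

state after step 2 := [1 3 1 1]
3 | fire T2 | [1 4 1 0]
4 | fire T1 | [1 4 1 0]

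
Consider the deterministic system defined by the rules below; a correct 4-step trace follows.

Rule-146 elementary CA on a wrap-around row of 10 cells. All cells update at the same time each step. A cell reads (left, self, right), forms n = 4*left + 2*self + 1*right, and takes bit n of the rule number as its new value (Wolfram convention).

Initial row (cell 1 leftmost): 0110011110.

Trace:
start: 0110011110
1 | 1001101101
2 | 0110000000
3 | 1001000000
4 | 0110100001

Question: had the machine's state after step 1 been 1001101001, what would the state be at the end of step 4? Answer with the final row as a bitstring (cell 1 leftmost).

state after step 1 := 1001101001
2 | 0110000110
3 | 1001001001
4 | 0110110110

0110110110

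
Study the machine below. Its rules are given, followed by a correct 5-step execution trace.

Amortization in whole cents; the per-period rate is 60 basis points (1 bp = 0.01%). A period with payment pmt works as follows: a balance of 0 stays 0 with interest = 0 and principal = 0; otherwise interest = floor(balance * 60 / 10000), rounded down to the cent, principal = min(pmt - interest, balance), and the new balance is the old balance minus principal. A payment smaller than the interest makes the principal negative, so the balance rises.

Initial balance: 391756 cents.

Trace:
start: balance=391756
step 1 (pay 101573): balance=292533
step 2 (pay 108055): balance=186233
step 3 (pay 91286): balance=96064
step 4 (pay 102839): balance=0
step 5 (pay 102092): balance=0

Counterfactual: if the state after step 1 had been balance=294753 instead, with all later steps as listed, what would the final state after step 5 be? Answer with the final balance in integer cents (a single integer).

0

state after step 1 := balance=294753
step 2 (pay 108055): balance=188466
step 3 (pay 91286): balance=98310
step 4 (pay 102839): balance=0
step 5 (pay 102092): balance=0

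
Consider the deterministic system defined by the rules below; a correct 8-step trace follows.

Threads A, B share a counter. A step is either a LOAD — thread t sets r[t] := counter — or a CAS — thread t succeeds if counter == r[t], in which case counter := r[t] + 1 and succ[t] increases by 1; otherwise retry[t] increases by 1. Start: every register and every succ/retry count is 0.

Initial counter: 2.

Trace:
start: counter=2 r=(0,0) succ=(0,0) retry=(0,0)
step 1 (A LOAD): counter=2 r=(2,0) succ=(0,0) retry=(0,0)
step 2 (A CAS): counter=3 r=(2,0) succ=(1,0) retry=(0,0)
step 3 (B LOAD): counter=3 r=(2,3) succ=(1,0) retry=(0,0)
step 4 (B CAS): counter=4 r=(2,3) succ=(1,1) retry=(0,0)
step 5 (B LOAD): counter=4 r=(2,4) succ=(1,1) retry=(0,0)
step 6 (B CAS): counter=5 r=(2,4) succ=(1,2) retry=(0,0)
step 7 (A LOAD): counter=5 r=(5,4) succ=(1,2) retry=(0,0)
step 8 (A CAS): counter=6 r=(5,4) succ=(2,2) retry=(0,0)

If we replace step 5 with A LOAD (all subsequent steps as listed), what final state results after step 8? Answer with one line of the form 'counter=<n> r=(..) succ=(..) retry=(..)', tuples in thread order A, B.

(re-executing from step 5 with the substitution; state before step 5: counter=4 r=(2,3) succ=(1,1) retry=(0,0))
step 5 (A LOAD): counter=4 r=(4,3) succ=(1,1) retry=(0,0)
step 6 (B CAS): counter=4 r=(4,3) succ=(1,1) retry=(0,1)
step 7 (A LOAD): counter=4 r=(4,3) succ=(1,1) retry=(0,1)
step 8 (A CAS): counter=5 r=(4,3) succ=(2,1) retry=(0,1)

counter=5 r=(4,3) succ=(2,1) retry=(0,1)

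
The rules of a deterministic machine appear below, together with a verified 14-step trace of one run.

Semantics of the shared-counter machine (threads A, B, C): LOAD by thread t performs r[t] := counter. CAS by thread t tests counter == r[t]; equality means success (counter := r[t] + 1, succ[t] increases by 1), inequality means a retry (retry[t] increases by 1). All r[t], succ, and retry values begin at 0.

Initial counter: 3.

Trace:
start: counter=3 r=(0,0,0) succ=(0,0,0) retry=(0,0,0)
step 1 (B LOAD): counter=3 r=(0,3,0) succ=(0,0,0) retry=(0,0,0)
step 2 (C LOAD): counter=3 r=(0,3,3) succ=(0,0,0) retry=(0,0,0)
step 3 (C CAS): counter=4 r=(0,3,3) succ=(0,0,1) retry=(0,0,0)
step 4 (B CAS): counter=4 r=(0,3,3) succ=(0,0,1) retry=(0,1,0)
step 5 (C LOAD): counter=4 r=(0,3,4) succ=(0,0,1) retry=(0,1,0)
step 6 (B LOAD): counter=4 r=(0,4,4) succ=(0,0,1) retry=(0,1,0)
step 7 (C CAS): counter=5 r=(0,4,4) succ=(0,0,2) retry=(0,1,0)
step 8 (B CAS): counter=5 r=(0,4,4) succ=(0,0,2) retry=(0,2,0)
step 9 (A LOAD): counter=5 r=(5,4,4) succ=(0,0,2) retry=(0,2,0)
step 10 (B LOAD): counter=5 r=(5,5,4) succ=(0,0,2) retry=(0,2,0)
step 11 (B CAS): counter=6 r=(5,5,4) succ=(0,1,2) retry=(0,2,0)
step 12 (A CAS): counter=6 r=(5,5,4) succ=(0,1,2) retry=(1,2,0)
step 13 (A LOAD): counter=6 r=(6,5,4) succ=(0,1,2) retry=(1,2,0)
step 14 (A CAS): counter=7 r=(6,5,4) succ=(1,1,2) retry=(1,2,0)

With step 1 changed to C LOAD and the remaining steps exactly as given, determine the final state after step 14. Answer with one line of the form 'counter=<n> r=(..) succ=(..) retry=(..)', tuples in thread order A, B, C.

(re-executing from step 1 with the substitution; state before step 1: counter=3 r=(0,0,0) succ=(0,0,0) retry=(0,0,0))
step 1 (C LOAD): counter=3 r=(0,0,3) succ=(0,0,0) retry=(0,0,0)
step 2 (C LOAD): counter=3 r=(0,0,3) succ=(0,0,0) retry=(0,0,0)
step 3 (C CAS): counter=4 r=(0,0,3) succ=(0,0,1) retry=(0,0,0)
step 4 (B CAS): counter=4 r=(0,0,3) succ=(0,0,1) retry=(0,1,0)
step 5 (C LOAD): counter=4 r=(0,0,4) succ=(0,0,1) retry=(0,1,0)
step 6 (B LOAD): counter=4 r=(0,4,4) succ=(0,0,1) retry=(0,1,0)
step 7 (C CAS): counter=5 r=(0,4,4) succ=(0,0,2) retry=(0,1,0)
step 8 (B CAS): counter=5 r=(0,4,4) succ=(0,0,2) retry=(0,2,0)
step 9 (A LOAD): counter=5 r=(5,4,4) succ=(0,0,2) retry=(0,2,0)
step 10 (B LOAD): counter=5 r=(5,5,4) succ=(0,0,2) retry=(0,2,0)
step 11 (B CAS): counter=6 r=(5,5,4) succ=(0,1,2) retry=(0,2,0)
step 12 (A CAS): counter=6 r=(5,5,4) succ=(0,1,2) retry=(1,2,0)
step 13 (A LOAD): counter=6 r=(6,5,4) succ=(0,1,2) retry=(1,2,0)
step 14 (A CAS): counter=7 r=(6,5,4) succ=(1,1,2) retry=(1,2,0)

counter=7 r=(6,5,4) succ=(1,1,2) retry=(1,2,0)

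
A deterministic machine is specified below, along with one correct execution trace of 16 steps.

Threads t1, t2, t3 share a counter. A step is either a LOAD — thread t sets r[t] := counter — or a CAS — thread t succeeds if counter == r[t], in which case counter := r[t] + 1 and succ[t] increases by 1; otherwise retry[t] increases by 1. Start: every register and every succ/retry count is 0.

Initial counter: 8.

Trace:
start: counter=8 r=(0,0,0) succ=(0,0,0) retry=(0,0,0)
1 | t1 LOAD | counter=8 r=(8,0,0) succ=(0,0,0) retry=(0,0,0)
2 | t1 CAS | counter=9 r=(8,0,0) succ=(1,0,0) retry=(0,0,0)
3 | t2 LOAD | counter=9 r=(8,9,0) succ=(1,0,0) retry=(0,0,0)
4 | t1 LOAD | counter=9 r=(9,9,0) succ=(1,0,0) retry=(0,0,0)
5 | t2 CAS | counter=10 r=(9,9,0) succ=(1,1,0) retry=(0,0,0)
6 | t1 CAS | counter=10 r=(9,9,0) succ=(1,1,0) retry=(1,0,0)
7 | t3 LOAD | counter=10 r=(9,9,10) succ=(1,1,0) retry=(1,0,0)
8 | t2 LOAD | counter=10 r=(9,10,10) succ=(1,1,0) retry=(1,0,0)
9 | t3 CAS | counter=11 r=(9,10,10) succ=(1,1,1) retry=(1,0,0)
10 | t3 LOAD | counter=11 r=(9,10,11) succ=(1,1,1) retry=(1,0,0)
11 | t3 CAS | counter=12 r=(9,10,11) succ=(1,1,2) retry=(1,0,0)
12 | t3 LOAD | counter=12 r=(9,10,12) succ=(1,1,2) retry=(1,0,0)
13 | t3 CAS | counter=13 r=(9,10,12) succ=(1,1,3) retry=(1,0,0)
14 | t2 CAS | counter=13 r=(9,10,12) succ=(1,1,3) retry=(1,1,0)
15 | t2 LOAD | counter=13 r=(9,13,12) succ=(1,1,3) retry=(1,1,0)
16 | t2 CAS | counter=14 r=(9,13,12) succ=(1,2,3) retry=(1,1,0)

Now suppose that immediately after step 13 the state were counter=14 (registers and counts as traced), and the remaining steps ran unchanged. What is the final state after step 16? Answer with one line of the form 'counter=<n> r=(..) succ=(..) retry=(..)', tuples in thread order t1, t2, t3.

state after step 13 := counter=14 r=(9,10,12) succ=(1,1,3) retry=(1,0,0)
14 | t2 CAS | counter=14 r=(9,10,12) succ=(1,1,3) retry=(1,1,0)
15 | t2 LOAD | counter=14 r=(9,14,12) succ=(1,1,3) retry=(1,1,0)
16 | t2 CAS | counter=15 r=(9,14,12) succ=(1,2,3) retry=(1,1,0)

counter=15 r=(9,14,12) succ=(1,2,3) retry=(1,1,0)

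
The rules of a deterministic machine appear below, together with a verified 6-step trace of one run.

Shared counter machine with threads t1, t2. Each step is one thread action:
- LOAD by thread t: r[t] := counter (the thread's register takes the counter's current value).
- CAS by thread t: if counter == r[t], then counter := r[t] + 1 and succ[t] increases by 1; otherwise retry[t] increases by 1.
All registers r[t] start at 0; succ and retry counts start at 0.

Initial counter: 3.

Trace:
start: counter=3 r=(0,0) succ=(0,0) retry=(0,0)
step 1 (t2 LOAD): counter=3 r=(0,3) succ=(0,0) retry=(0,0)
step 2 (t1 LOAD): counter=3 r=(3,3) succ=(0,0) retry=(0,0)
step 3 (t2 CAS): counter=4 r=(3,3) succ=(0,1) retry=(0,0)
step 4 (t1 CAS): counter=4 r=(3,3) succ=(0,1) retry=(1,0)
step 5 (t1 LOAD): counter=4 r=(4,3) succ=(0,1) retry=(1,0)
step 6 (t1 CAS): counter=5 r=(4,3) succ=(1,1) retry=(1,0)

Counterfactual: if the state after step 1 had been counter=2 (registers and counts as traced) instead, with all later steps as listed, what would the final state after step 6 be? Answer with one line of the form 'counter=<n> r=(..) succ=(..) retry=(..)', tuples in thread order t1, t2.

counter=4 r=(3,3) succ=(2,0) retry=(0,1)

state after step 1 := counter=2 r=(0,3) succ=(0,0) retry=(0,0)
step 2 (t1 LOAD): counter=2 r=(2,3) succ=(0,0) retry=(0,0)
step 3 (t2 CAS): counter=2 r=(2,3) succ=(0,0) retry=(0,1)
step 4 (t1 CAS): counter=3 r=(2,3) succ=(1,0) retry=(0,1)
step 5 (t1 LOAD): counter=3 r=(3,3) succ=(1,0) retry=(0,1)
step 6 (t1 CAS): counter=4 r=(3,3) succ=(2,0) retry=(0,1)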